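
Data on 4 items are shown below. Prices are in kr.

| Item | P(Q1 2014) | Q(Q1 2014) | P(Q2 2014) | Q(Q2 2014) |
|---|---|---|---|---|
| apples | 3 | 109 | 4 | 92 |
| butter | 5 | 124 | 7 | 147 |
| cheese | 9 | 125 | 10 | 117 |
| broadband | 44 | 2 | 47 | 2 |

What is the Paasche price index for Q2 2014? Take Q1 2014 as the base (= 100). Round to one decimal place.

Paasche price index uses current-period quantities as weights.
ΣP(Q2 2014)·Q(Q2 2014) = 4×92 + 7×147 + 10×117 + 47×2 = 368 + 1029 + 1170 + 94 = 2661
ΣP(Q1 2014)·Q(Q2 2014) = 3×92 + 5×147 + 9×117 + 44×2 = 276 + 735 + 1053 + 88 = 2152
Index = 2661 / 2152 × 100 = 123.6524

123.7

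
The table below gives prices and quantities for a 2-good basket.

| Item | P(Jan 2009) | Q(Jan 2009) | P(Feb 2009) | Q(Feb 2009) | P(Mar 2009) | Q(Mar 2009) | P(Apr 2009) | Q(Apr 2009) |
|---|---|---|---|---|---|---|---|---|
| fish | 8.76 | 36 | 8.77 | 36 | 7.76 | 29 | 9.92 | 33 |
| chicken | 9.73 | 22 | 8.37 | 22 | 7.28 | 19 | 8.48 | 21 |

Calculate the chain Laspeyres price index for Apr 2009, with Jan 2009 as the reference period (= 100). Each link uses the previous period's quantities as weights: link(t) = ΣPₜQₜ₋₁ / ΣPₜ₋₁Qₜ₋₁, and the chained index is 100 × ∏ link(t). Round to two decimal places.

Link Jan 2009→Feb 2009:
ΣP(Feb 2009)Q(Jan 2009) = 8.77×36 + 8.37×22 = 315.72 + 184.14 = 499.86
ΣP(Jan 2009)Q(Jan 2009) = 8.76×36 + 9.73×22 = 315.36 + 214.06 = 529.42
link = 499.86/529.42 = 0.944165
Link Feb 2009→Mar 2009:
ΣP(Mar 2009)Q(Feb 2009) = 7.76×36 + 7.28×22 = 279.36 + 160.16 = 439.52
ΣP(Feb 2009)Q(Feb 2009) = 8.77×36 + 8.37×22 = 315.72 + 184.14 = 499.86
link = 439.52/499.86 = 0.879286
Link Mar 2009→Apr 2009:
ΣP(Apr 2009)Q(Mar 2009) = 9.92×29 + 8.48×19 = 287.68 + 161.12 = 448.8
ΣP(Mar 2009)Q(Mar 2009) = 7.76×29 + 7.28×19 = 225.04 + 138.32 = 363.36
link = 448.8/363.36 = 1.235139
Chained index = 100 × 0.944165 × 0.879286 × 1.235139 = 102.5402

102.54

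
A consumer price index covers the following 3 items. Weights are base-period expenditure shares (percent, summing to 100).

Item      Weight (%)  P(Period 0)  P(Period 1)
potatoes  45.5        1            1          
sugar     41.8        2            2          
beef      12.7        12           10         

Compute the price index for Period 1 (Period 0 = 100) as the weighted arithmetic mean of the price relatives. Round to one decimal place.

97.9

potatoes: 45.5 × (1/1) = 45.5 × 1.000000 = 45.5000
sugar: 41.8 × (2/2) = 41.8 × 1.000000 = 41.8000
beef: 12.7 × (10/12) = 12.7 × 0.833333 = 10.5833
Index = Σ wᵢ·(p₁ᵢ/p₀ᵢ) = 45.5000 + 41.8000 + 10.5833 = 97.8833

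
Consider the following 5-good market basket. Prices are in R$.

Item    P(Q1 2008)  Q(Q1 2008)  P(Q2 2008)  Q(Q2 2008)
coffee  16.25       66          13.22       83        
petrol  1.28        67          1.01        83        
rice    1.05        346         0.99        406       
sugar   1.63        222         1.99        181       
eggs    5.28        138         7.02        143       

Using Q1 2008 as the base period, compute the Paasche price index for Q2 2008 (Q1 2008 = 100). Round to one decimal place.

100.5

Paasche price index uses current-period quantities as weights.
ΣP(Q2 2008)·Q(Q2 2008) = 13.22×83 + 1.01×83 + 0.99×406 + 1.99×181 + 7.02×143 = 1097.26 + 83.83 + 401.94 + 360.19 + 1003.86 = 2947.08
ΣP(Q1 2008)·Q(Q2 2008) = 16.25×83 + 1.28×83 + 1.05×406 + 1.63×181 + 5.28×143 = 1348.75 + 106.24 + 426.3 + 295.03 + 755.04 = 2931.36
Index = 2947.08 / 2931.36 × 100 = 100.5363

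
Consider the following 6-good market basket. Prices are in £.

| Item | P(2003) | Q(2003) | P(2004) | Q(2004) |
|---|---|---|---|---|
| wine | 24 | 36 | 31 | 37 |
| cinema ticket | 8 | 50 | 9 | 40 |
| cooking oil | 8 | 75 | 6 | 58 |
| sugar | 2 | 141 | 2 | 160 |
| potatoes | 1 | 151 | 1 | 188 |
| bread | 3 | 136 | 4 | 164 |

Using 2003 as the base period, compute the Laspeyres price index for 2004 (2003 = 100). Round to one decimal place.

110.6

Laspeyres price index uses base-period quantities as weights.
ΣP(2004)·Q(2003) = 31×36 + 9×50 + 6×75 + 2×141 + 1×151 + 4×136 = 1116 + 450 + 450 + 282 + 151 + 544 = 2993
ΣP(2003)·Q(2003) = 24×36 + 8×50 + 8×75 + 2×141 + 1×151 + 3×136 = 864 + 400 + 600 + 282 + 151 + 408 = 2705
Index = 2993 / 2705 × 100 = 110.6470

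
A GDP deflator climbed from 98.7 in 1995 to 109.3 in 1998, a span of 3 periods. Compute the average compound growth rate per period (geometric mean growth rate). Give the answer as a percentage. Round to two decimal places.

3.46%

Growth factor = (109.3/98.7)^(1/3) = (1.107396)^(1/3) = 1.034589
Growth rate = 1.034589 − 1 = 0.034589 = 3.4589%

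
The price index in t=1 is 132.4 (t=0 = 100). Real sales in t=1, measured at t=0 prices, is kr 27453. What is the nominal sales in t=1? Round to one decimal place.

Nominal = Real × (Index/100) = 27453 × (132.4/100)
        = 27453 × 1.324 = 36347.7720

36347.8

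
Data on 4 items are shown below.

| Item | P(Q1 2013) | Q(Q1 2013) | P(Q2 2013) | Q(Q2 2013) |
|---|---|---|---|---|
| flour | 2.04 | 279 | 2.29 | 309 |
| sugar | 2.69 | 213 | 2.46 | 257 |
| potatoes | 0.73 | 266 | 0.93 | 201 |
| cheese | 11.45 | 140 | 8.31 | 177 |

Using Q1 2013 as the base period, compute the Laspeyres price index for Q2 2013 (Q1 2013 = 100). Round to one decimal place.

Laspeyres price index uses base-period quantities as weights.
ΣP(Q2 2013)·Q(Q1 2013) = 2.29×279 + 2.46×213 + 0.93×266 + 8.31×140 = 638.91 + 523.98 + 247.38 + 1163.4 = 2573.67
ΣP(Q1 2013)·Q(Q1 2013) = 2.04×279 + 2.69×213 + 0.73×266 + 11.45×140 = 569.16 + 572.97 + 194.18 + 1603 = 2939.31
Index = 2573.67 / 2939.31 × 100 = 87.5603

87.6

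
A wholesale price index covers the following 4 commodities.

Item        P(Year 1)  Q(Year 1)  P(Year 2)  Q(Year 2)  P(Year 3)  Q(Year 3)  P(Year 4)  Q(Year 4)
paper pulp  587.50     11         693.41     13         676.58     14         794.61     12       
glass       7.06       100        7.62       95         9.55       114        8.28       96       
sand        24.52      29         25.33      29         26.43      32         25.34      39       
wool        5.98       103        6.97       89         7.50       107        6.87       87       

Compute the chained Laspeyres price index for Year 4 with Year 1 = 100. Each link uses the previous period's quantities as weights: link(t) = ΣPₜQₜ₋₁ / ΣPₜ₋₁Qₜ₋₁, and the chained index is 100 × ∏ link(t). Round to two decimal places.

Link Year 1→Year 2:
ΣP(Year 2)Q(Year 1) = 693.41×11 + 7.62×100 + 25.33×29 + 6.97×103 = 7627.51 + 762 + 734.57 + 717.91 = 9841.99
ΣP(Year 1)Q(Year 1) = 587.50×11 + 7.06×100 + 24.52×29 + 5.98×103 = 6462.5 + 706 + 711.08 + 615.94 = 8495.52
link = 9841.99/8495.52 = 1.158492
Link Year 2→Year 3:
ΣP(Year 3)Q(Year 2) = 676.58×13 + 9.55×95 + 26.43×29 + 7.50×89 = 8795.54 + 907.25 + 766.47 + 667.5 = 11136.76
ΣP(Year 2)Q(Year 2) = 693.41×13 + 7.62×95 + 25.33×29 + 6.97×89 = 9014.33 + 723.9 + 734.57 + 620.33 = 11093.13
link = 11136.76/11093.13 = 1.003933
Link Year 3→Year 4:
ΣP(Year 4)Q(Year 3) = 794.61×14 + 8.28×114 + 25.34×32 + 6.87×107 = 11124.54 + 943.92 + 810.88 + 735.09 = 13614.43
ΣP(Year 3)Q(Year 3) = 676.58×14 + 9.55×114 + 26.43×32 + 7.50×107 = 9472.12 + 1088.7 + 845.76 + 802.5 = 12209.08
link = 13614.43/12209.08 = 1.115107
Chained index = 100 × 1.158492 × 1.003933 × 1.115107 = 129.6923

129.69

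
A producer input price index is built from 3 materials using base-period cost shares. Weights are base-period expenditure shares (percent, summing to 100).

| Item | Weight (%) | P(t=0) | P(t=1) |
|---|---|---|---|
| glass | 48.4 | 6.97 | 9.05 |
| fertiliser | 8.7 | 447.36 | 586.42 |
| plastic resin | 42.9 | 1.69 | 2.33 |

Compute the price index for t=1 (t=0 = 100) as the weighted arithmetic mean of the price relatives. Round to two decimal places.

glass: 48.4 × (9.05/6.97) = 48.4 × 1.298422 = 62.8436
fertiliser: 8.7 × (586.42/447.36) = 8.7 × 1.310846 = 11.4044
plastic resin: 42.9 × (2.33/1.69) = 42.9 × 1.378698 = 59.1462
Index = Σ wᵢ·(p₁ᵢ/p₀ᵢ) = 62.8436 + 11.4044 + 59.1462 = 133.3941

133.39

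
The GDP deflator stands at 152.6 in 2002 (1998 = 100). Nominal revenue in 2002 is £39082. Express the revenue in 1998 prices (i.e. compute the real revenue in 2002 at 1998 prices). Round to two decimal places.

Real = Nominal ÷ (Index/100) = 39082 ÷ (152.6/100)
     = 39082 ÷ 1.526 = 25610.7471

25610.75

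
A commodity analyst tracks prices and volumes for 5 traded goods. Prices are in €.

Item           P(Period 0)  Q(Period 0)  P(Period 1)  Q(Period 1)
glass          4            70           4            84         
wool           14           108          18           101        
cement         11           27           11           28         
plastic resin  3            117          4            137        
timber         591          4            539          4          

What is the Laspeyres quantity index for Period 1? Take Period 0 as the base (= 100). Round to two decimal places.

Laspeyres quantity index uses base-period prices as weights.
ΣP(Period 0)·Q(Period 1) = 4×84 + 14×101 + 11×28 + 3×137 + 591×4 = 336 + 1414 + 308 + 411 + 2364 = 4833
ΣP(Period 0)·Q(Period 0) = 4×70 + 14×108 + 11×27 + 3×117 + 591×4 = 280 + 1512 + 297 + 351 + 2364 = 4804
Index = 4833 / 4804 × 100 = 100.6037

100.60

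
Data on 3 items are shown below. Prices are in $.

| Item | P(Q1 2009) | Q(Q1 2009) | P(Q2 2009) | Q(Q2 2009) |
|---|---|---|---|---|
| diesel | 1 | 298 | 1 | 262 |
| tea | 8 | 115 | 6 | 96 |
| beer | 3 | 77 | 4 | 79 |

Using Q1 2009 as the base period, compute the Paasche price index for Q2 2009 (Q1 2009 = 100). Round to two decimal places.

Paasche price index uses current-period quantities as weights.
ΣP(Q2 2009)·Q(Q2 2009) = 1×262 + 6×96 + 4×79 = 262 + 576 + 316 = 1154
ΣP(Q1 2009)·Q(Q2 2009) = 1×262 + 8×96 + 3×79 = 262 + 768 + 237 = 1267
Index = 1154 / 1267 × 100 = 91.0813

91.08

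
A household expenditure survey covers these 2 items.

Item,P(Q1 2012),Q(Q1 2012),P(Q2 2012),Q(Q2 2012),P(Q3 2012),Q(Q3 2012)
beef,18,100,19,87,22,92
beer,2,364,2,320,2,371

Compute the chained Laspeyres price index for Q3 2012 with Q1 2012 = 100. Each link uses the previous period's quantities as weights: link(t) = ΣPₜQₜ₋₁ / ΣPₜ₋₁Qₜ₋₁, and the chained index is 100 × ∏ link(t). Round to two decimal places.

Link Q1 2012→Q2 2012:
ΣP(Q2 2012)Q(Q1 2012) = 19×100 + 2×364 = 1900 + 728 = 2628
ΣP(Q1 2012)Q(Q1 2012) = 18×100 + 2×364 = 1800 + 728 = 2528
link = 2628/2528 = 1.039557
Link Q2 2012→Q3 2012:
ΣP(Q3 2012)Q(Q2 2012) = 22×87 + 2×320 = 1914 + 640 = 2554
ΣP(Q2 2012)Q(Q2 2012) = 19×87 + 2×320 = 1653 + 640 = 2293
link = 2554/2293 = 1.113825
Chained index = 100 × 1.039557 × 1.113825 = 115.7884

115.79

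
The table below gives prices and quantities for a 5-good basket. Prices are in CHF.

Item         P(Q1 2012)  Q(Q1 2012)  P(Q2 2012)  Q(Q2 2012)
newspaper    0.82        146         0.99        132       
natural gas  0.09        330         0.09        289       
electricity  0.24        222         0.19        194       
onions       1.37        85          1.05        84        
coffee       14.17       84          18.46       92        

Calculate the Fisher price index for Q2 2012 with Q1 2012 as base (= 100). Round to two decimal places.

Laspeyres component (base-period weights):
ΣP(Q2 2012)Q(Q1 2012) = 0.99×146 + 0.09×330 + 0.19×222 + 1.05×85 + 18.46×84 = 144.54 + 29.7 + 42.18 + 89.25 + 1550.64 = 1856.31
ΣP(Q1 2012)Q(Q1 2012) = 0.82×146 + 0.09×330 + 0.24×222 + 1.37×85 + 14.17×84 = 119.72 + 29.7 + 53.28 + 116.45 + 1190.28 = 1509.43
L = 1856.31 / 1509.43 × 100 = 122.9809
Paasche component (current-period weights):
ΣP(Q2 2012)Q(Q2 2012) = 0.99×132 + 0.09×289 + 0.19×194 + 1.05×84 + 18.46×92 = 130.68 + 26.01 + 36.86 + 88.2 + 1698.32 = 1980.07
ΣP(Q1 2012)Q(Q2 2012) = 0.82×132 + 0.09×289 + 0.24×194 + 1.37×84 + 14.17×92 = 108.24 + 26.01 + 46.56 + 115.08 + 1303.64 = 1599.53
P = 1980.07 / 1599.53 × 100 = 123.7907
Fisher = √(L × P) = √(122.9809 × 123.7907) = 123.3851

123.39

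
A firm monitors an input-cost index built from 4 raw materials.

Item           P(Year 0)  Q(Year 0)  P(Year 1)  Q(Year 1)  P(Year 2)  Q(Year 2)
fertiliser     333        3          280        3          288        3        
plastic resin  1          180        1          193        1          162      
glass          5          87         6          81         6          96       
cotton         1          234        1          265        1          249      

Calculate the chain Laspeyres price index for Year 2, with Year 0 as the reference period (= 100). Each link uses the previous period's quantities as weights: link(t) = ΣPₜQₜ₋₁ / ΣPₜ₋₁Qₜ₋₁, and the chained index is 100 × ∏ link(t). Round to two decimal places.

Link Year 0→Year 1:
ΣP(Year 1)Q(Year 0) = 280×3 + 1×180 + 6×87 + 1×234 = 840 + 180 + 522 + 234 = 1776
ΣP(Year 0)Q(Year 0) = 333×3 + 1×180 + 5×87 + 1×234 = 999 + 180 + 435 + 234 = 1848
link = 1776/1848 = 0.961039
Link Year 1→Year 2:
ΣP(Year 2)Q(Year 1) = 288×3 + 1×193 + 6×81 + 1×265 = 864 + 193 + 486 + 265 = 1808
ΣP(Year 1)Q(Year 1) = 280×3 + 1×193 + 6×81 + 1×265 = 840 + 193 + 486 + 265 = 1784
link = 1808/1784 = 1.013453
Chained index = 100 × 0.961039 × 1.013453 = 97.3968

97.40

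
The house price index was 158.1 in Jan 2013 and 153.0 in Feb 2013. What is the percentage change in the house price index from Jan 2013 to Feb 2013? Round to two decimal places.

Change = (153.0 − 158.1) / 158.1 × 100
       = -5.1 / 158.1 × 100 = -3.2258%

-3.23%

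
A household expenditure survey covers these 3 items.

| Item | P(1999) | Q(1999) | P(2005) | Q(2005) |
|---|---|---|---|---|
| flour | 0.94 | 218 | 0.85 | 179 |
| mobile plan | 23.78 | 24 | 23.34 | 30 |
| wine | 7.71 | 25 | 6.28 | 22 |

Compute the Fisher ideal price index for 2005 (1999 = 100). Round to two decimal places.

93.70

Laspeyres component (base-period weights):
ΣP(2005)Q(1999) = 0.85×218 + 23.34×24 + 6.28×25 = 185.3 + 560.16 + 157 = 902.46
ΣP(1999)Q(1999) = 0.94×218 + 23.78×24 + 7.71×25 = 204.92 + 570.72 + 192.75 = 968.39
L = 902.46 / 968.39 × 100 = 93.1918
Paasche component (current-period weights):
ΣP(2005)Q(2005) = 0.85×179 + 23.34×30 + 6.28×22 = 152.15 + 700.2 + 138.16 = 990.51
ΣP(1999)Q(2005) = 0.94×179 + 23.78×30 + 7.71×22 = 168.26 + 713.4 + 169.62 = 1051.28
P = 990.51 / 1051.28 × 100 = 94.2194
Fisher = √(L × P) = √(93.1918 × 94.2194) = 93.7042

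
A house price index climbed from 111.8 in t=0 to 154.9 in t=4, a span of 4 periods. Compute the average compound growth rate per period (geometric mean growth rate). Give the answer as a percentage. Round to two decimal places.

8.49%

Growth factor = (154.9/111.8)^(1/4) = (1.385510)^(1/4) = 1.084932
Growth rate = 1.084932 − 1 = 0.084932 = 8.4932%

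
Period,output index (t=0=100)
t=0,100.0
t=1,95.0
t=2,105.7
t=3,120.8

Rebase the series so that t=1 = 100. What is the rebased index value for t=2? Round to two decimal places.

111.26

Rebased(t=2) = 105.7 / 95.0 × 100 = 111.2632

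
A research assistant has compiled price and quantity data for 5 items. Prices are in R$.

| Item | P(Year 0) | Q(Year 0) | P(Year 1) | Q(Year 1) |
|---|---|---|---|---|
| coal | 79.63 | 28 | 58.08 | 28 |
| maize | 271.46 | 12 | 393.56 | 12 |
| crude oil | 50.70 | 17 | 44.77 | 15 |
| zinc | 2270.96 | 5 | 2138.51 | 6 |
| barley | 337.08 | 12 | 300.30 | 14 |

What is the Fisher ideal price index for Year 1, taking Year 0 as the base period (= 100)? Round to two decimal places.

Laspeyres component (base-period weights):
ΣP(Year 1)Q(Year 0) = 58.08×28 + 393.56×12 + 44.77×17 + 2138.51×5 + 300.30×12 = 1626.24 + 4722.72 + 761.09 + 10692.55 + 3603.6 = 21406.2
ΣP(Year 0)Q(Year 0) = 79.63×28 + 271.46×12 + 50.70×17 + 2270.96×5 + 337.08×12 = 2229.64 + 3257.52 + 861.9 + 11354.8 + 4044.96 = 21748.82
L = 21406.2 / 21748.82 × 100 = 98.4247
Paasche component (current-period weights):
ΣP(Year 1)Q(Year 1) = 58.08×28 + 393.56×12 + 44.77×15 + 2138.51×6 + 300.30×14 = 1626.24 + 4722.72 + 671.55 + 12831.06 + 4204.2 = 24055.77
ΣP(Year 0)Q(Year 1) = 79.63×28 + 271.46×12 + 50.70×15 + 2270.96×6 + 337.08×14 = 2229.64 + 3257.52 + 760.5 + 13625.76 + 4719.12 = 24592.54
P = 24055.77 / 24592.54 × 100 = 97.8173
Fisher = √(L × P) = √(98.4247 × 97.8173) = 98.1205

98.12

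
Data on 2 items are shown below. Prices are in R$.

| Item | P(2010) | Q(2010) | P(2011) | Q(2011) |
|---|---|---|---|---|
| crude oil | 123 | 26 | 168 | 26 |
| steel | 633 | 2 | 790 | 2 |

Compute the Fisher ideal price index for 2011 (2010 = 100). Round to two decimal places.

133.24

Laspeyres component (base-period weights):
ΣP(2011)Q(2010) = 168×26 + 790×2 = 4368 + 1580 = 5948
ΣP(2010)Q(2010) = 123×26 + 633×2 = 3198 + 1266 = 4464
L = 5948 / 4464 × 100 = 133.2437
Paasche component (current-period weights):
ΣP(2011)Q(2011) = 168×26 + 790×2 = 4368 + 1580 = 5948
ΣP(2010)Q(2011) = 123×26 + 633×2 = 3198 + 1266 = 4464
P = 5948 / 4464 × 100 = 133.2437
Fisher = √(L × P) = √(133.2437 × 133.2437) = 133.2437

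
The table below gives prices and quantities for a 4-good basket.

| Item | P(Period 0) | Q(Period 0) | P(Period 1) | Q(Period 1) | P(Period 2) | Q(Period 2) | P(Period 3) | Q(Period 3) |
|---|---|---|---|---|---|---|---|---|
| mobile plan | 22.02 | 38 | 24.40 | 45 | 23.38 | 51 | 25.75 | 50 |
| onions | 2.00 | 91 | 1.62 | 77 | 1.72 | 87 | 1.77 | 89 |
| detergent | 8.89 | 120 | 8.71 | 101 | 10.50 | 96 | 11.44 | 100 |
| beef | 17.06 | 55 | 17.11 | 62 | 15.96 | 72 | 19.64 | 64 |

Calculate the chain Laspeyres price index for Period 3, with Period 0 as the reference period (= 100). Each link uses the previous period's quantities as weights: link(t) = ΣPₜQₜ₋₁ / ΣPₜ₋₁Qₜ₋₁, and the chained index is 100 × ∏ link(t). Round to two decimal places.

Link Period 0→Period 1:
ΣP(Period 1)Q(Period 0) = 24.40×38 + 1.62×91 + 8.71×120 + 17.11×55 = 927.2 + 147.42 + 1045.2 + 941.05 = 3060.87
ΣP(Period 0)Q(Period 0) = 22.02×38 + 2.00×91 + 8.89×120 + 17.06×55 = 836.76 + 182 + 1066.8 + 938.3 = 3023.86
link = 3060.87/3023.86 = 1.012239
Link Period 1→Period 2:
ΣP(Period 2)Q(Period 1) = 23.38×45 + 1.72×77 + 10.50×101 + 15.96×62 = 1052.1 + 132.44 + 1060.5 + 989.52 = 3234.56
ΣP(Period 1)Q(Period 1) = 24.40×45 + 1.62×77 + 8.71×101 + 17.11×62 = 1098 + 124.74 + 879.71 + 1060.82 = 3163.27
link = 3234.56/3163.27 = 1.022537
Link Period 2→Period 3:
ΣP(Period 3)Q(Period 2) = 25.75×51 + 1.77×87 + 11.44×96 + 19.64×72 = 1313.25 + 153.99 + 1098.24 + 1414.08 = 3979.56
ΣP(Period 2)Q(Period 2) = 23.38×51 + 1.72×87 + 10.50×96 + 15.96×72 = 1192.38 + 149.64 + 1008 + 1149.12 = 3499.14
link = 3979.56/3499.14 = 1.137297
Chained index = 100 × 1.012239 × 1.022537 × 1.137297 = 117.7161

117.72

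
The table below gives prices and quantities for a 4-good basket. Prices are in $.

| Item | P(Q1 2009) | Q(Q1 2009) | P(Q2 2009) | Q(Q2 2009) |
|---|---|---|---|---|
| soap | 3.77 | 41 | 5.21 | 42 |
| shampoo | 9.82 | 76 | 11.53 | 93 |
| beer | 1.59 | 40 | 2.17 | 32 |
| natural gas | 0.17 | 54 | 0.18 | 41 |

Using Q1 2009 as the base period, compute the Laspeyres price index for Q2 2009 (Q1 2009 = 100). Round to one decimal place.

121.8

Laspeyres price index uses base-period quantities as weights.
ΣP(Q2 2009)·Q(Q1 2009) = 5.21×41 + 11.53×76 + 2.17×40 + 0.18×54 = 213.61 + 876.28 + 86.8 + 9.72 = 1186.41
ΣP(Q1 2009)·Q(Q1 2009) = 3.77×41 + 9.82×76 + 1.59×40 + 0.17×54 = 154.57 + 746.32 + 63.6 + 9.18 = 973.67
Index = 1186.41 / 973.67 × 100 = 121.8493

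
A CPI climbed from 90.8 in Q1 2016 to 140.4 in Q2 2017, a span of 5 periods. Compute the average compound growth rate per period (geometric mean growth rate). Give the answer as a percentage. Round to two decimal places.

Growth factor = (140.4/90.8)^(1/5) = (1.546256)^(1/5) = 1.091079
Growth rate = 1.091079 − 1 = 0.091079 = 9.1079%

9.11%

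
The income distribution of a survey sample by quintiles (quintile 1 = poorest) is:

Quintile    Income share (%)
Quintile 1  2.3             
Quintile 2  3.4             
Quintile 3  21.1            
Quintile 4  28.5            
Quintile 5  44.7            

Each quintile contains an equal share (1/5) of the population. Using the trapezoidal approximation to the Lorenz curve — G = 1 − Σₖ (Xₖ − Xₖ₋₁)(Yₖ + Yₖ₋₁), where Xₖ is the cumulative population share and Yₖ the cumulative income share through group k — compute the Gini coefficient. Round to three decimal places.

0.440

Cumulative income shares Yₖ: 0.0230, 0.0570, 0.2680, 0.5530, 1.0000
Σ (Xₖ−Xₖ₋₁)(Yₖ+Yₖ₋₁) = (1/5)(0.0230+0.0000) + (1/5)(0.0570+0.0230) + (1/5)(0.2680+0.0570) + (1/5)(0.5530+0.2680) + (1/5)(1.0000+0.5530)
  = 0.0046 + 0.0160 + 0.0650 + 0.1642 + 0.3106 = 0.5604
G = 1 − 0.5604 = 0.4396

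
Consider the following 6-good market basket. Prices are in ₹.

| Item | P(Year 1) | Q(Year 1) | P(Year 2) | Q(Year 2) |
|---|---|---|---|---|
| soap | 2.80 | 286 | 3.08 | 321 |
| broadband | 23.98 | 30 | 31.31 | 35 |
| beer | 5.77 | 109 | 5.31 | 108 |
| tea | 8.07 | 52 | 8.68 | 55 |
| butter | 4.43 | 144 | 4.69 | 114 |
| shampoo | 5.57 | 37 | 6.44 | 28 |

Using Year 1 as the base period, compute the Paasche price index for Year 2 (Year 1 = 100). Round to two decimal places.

Paasche price index uses current-period quantities as weights.
ΣP(Year 2)·Q(Year 2) = 3.08×321 + 31.31×35 + 5.31×108 + 8.68×55 + 4.69×114 + 6.44×28 = 988.68 + 1095.85 + 573.48 + 477.4 + 534.66 + 180.32 = 3850.39
ΣP(Year 1)·Q(Year 2) = 2.80×321 + 23.98×35 + 5.77×108 + 8.07×55 + 4.43×114 + 5.57×28 = 898.8 + 839.3 + 623.16 + 443.85 + 505.02 + 155.96 = 3466.09
Index = 3850.39 / 3466.09 × 100 = 111.0874

111.09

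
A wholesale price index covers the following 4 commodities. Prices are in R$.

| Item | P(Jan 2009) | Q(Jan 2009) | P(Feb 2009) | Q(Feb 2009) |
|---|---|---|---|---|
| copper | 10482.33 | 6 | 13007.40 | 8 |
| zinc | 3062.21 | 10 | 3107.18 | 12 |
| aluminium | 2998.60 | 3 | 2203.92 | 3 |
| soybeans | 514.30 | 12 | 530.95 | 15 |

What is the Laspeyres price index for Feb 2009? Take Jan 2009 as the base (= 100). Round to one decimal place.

Laspeyres price index uses base-period quantities as weights.
ΣP(Feb 2009)·Q(Jan 2009) = 13007.40×6 + 3107.18×10 + 2203.92×3 + 530.95×12 = 78044.4 + 31071.8 + 6611.76 + 6371.4 = 122099.36
ΣP(Jan 2009)·Q(Jan 2009) = 10482.33×6 + 3062.21×10 + 2998.60×3 + 514.30×12 = 62893.98 + 30622.1 + 8995.8 + 6171.6 = 108683.48
Index = 122099.36 / 108683.48 × 100 = 112.3440

112.3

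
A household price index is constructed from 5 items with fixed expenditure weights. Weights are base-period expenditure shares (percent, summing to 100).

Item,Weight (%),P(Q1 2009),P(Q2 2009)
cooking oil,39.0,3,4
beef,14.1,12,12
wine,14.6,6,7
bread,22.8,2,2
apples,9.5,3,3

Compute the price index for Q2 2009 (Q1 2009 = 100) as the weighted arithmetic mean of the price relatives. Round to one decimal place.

cooking oil: 39.0 × (4/3) = 39.0 × 1.333333 = 52.0000
beef: 14.1 × (12/12) = 14.1 × 1.000000 = 14.1000
wine: 14.6 × (7/6) = 14.6 × 1.166667 = 17.0333
bread: 22.8 × (2/2) = 22.8 × 1.000000 = 22.8000
apples: 9.5 × (3/3) = 9.5 × 1.000000 = 9.5000
Index = Σ wᵢ·(p₁ᵢ/p₀ᵢ) = 52.0000 + 14.1000 + 17.0333 + 22.8000 + 9.5000 = 115.4333

115.4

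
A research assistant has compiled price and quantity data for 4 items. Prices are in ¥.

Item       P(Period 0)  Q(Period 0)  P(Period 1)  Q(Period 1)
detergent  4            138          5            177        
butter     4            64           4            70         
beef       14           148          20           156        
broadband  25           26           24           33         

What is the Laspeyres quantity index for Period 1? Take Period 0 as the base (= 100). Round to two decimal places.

Laspeyres quantity index uses base-period prices as weights.
ΣP(Period 0)·Q(Period 1) = 4×177 + 4×70 + 14×156 + 25×33 = 708 + 280 + 2184 + 825 = 3997
ΣP(Period 0)·Q(Period 0) = 4×138 + 4×64 + 14×148 + 25×26 = 552 + 256 + 2072 + 650 = 3530
Index = 3997 / 3530 × 100 = 113.2295

113.23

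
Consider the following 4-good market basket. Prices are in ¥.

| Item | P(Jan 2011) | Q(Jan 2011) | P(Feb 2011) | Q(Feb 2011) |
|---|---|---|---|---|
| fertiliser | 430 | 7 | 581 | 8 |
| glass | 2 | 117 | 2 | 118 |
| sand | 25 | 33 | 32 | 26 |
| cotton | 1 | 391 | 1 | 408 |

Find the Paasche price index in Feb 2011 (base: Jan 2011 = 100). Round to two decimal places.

Paasche price index uses current-period quantities as weights.
ΣP(Feb 2011)·Q(Feb 2011) = 581×8 + 2×118 + 32×26 + 1×408 = 4648 + 236 + 832 + 408 = 6124
ΣP(Jan 2011)·Q(Feb 2011) = 430×8 + 2×118 + 25×26 + 1×408 = 3440 + 236 + 650 + 408 = 4734
Index = 6124 / 4734 × 100 = 129.3621

129.36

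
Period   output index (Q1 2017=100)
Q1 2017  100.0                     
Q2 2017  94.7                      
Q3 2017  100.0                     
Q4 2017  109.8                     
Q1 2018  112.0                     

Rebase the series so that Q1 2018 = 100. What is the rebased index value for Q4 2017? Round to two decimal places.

Rebased(Q4 2017) = 109.8 / 112.0 × 100 = 98.0357

98.04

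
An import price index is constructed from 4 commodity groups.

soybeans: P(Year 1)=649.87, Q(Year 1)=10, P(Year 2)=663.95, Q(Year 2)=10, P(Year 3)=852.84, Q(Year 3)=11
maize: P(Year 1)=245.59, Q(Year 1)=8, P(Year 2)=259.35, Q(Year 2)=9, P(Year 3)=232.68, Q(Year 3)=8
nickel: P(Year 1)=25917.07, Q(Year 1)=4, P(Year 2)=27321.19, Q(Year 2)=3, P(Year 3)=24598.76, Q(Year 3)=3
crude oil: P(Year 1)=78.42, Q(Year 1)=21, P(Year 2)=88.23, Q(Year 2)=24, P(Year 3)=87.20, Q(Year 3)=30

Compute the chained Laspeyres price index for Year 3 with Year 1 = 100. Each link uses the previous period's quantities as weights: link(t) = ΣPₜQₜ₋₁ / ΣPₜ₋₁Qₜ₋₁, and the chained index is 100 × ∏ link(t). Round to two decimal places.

97.93

Link Year 1→Year 2:
ΣP(Year 2)Q(Year 1) = 663.95×10 + 259.35×8 + 27321.19×4 + 88.23×21 = 6639.5 + 2074.8 + 109284.76 + 1852.83 = 119851.89
ΣP(Year 1)Q(Year 1) = 649.87×10 + 245.59×8 + 25917.07×4 + 78.42×21 = 6498.7 + 1964.72 + 103668.28 + 1646.82 = 113778.52
link = 119851.89/113778.52 = 1.053379
Link Year 2→Year 3:
ΣP(Year 3)Q(Year 2) = 852.84×10 + 232.68×9 + 24598.76×3 + 87.20×24 = 8528.4 + 2094.12 + 73796.28 + 2092.8 = 86511.6
ΣP(Year 2)Q(Year 2) = 663.95×10 + 259.35×9 + 27321.19×3 + 88.23×24 = 6639.5 + 2334.15 + 81963.57 + 2117.52 = 93054.74
link = 86511.6/93054.74 = 0.929685
Chained index = 100 × 1.053379 × 0.929685 = 97.9311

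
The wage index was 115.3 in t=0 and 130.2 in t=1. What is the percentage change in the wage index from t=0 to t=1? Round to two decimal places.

Change = (130.2 − 115.3) / 115.3 × 100
       = 14.9 / 115.3 × 100 = 12.9228%

12.92%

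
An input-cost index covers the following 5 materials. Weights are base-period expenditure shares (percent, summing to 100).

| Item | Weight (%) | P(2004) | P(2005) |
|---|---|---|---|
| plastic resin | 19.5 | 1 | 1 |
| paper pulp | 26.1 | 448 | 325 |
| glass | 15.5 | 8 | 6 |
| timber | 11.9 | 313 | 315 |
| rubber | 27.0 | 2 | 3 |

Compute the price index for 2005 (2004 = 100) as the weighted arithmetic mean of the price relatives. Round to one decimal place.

plastic resin: 19.5 × (1/1) = 19.5 × 1.000000 = 19.5000
paper pulp: 26.1 × (325/448) = 26.1 × 0.725446 = 18.9342
glass: 15.5 × (6/8) = 15.5 × 0.750000 = 11.6250
timber: 11.9 × (315/313) = 11.9 × 1.006390 = 11.9760
rubber: 27.0 × (3/2) = 27.0 × 1.500000 = 40.5000
Index = Σ wᵢ·(p₁ᵢ/p₀ᵢ) = 19.5000 + 18.9342 + 11.6250 + 11.9760 + 40.5000 = 102.5352

102.5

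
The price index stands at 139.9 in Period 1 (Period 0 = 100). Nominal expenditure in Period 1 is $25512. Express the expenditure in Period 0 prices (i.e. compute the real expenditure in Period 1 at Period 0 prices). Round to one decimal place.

Real = Nominal ÷ (Index/100) = 25512 ÷ (139.9/100)
     = 25512 ÷ 1.399 = 18235.8828

18235.9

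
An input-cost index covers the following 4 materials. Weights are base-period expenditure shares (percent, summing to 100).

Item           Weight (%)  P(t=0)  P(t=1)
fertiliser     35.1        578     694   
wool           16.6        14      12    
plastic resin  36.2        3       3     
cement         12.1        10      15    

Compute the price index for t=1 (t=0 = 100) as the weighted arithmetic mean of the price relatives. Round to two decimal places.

fertiliser: 35.1 × (694/578) = 35.1 × 1.200692 = 42.1443
wool: 16.6 × (12/14) = 16.6 × 0.857143 = 14.2286
plastic resin: 36.2 × (3/3) = 36.2 × 1.000000 = 36.2000
cement: 12.1 × (15/10) = 12.1 × 1.500000 = 18.1500
Index = Σ wᵢ·(p₁ᵢ/p₀ᵢ) = 42.1443 + 14.2286 + 36.2000 + 18.1500 = 110.7229

110.72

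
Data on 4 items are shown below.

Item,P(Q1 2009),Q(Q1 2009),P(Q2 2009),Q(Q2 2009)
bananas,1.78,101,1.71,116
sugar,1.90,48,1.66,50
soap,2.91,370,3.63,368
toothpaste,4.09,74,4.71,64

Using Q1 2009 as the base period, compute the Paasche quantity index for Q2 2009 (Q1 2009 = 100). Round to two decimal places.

Paasche quantity index uses current-period prices as weights.
ΣP(Q2 2009)·Q(Q2 2009) = 1.71×116 + 1.66×50 + 3.63×368 + 4.71×64 = 198.36 + 83 + 1335.84 + 301.44 = 1918.64
ΣP(Q2 2009)·Q(Q1 2009) = 1.71×101 + 1.66×48 + 3.63×370 + 4.71×74 = 172.71 + 79.68 + 1343.1 + 348.54 = 1944.03
Index = 1918.64 / 1944.03 × 100 = 98.6940

98.69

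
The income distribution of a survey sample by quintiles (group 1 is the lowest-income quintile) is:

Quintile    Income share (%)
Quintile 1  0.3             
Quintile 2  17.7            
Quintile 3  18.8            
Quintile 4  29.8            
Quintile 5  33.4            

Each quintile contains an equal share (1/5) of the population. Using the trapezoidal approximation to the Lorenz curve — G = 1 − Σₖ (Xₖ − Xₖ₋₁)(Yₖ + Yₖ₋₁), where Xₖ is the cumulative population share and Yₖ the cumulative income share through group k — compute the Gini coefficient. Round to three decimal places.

Cumulative income shares Yₖ: 0.0030, 0.1800, 0.3680, 0.6660, 1.0000
Σ (Xₖ−Xₖ₋₁)(Yₖ+Yₖ₋₁) = (1/5)(0.0030+0.0000) + (1/5)(0.1800+0.0030) + (1/5)(0.3680+0.1800) + (1/5)(0.6660+0.3680) + (1/5)(1.0000+0.6660)
  = 0.0006 + 0.0366 + 0.1096 + 0.2068 + 0.3332 = 0.6868
G = 1 − 0.6868 = 0.3132

0.313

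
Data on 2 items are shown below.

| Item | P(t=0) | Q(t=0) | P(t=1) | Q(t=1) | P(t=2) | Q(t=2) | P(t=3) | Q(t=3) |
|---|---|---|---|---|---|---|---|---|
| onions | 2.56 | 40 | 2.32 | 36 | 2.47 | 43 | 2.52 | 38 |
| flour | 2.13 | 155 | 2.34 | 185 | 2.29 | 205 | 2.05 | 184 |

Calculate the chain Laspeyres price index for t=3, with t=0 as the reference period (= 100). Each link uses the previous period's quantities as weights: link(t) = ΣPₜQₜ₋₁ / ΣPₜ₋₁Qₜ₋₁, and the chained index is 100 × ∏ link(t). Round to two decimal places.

Link t=0→t=1:
ΣP(t=1)Q(t=0) = 2.32×40 + 2.34×155 = 92.8 + 362.7 = 455.5
ΣP(t=0)Q(t=0) = 2.56×40 + 2.13×155 = 102.4 + 330.15 = 432.55
link = 455.5/432.55 = 1.053057
Link t=1→t=2:
ΣP(t=2)Q(t=1) = 2.47×36 + 2.29×185 = 88.92 + 423.65 = 512.57
ΣP(t=1)Q(t=1) = 2.32×36 + 2.34×185 = 83.52 + 432.9 = 516.42
link = 512.57/516.42 = 0.992545
Link t=2→t=3:
ΣP(t=3)Q(t=2) = 2.52×43 + 2.05×205 = 108.36 + 420.25 = 528.61
ΣP(t=2)Q(t=2) = 2.47×43 + 2.29×205 = 106.21 + 469.45 = 575.66
link = 528.61/575.66 = 0.918268
Chained index = 100 × 1.053057 × 0.992545 × 0.918268 = 95.9780

95.98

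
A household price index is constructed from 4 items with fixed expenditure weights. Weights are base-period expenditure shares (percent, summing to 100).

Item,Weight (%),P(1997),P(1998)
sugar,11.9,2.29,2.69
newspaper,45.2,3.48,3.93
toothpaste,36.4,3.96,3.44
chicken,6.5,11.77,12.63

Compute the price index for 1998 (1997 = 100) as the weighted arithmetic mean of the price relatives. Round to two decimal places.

103.62

sugar: 11.9 × (2.69/2.29) = 11.9 × 1.174672 = 13.9786
newspaper: 45.2 × (3.93/3.48) = 45.2 × 1.129310 = 51.0448
toothpaste: 36.4 × (3.44/3.96) = 36.4 × 0.868687 = 31.6202
chicken: 6.5 × (12.63/11.77) = 6.5 × 1.073067 = 6.9749
Index = Σ wᵢ·(p₁ᵢ/p₀ᵢ) = 13.9786 + 51.0448 + 31.6202 + 6.9749 = 103.6186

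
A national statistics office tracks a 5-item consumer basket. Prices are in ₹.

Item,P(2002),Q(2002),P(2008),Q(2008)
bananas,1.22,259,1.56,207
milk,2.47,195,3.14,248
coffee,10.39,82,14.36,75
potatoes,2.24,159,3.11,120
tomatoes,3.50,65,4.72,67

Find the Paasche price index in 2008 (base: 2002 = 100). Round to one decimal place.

133.5

Paasche price index uses current-period quantities as weights.
ΣP(2008)·Q(2008) = 1.56×207 + 3.14×248 + 14.36×75 + 3.11×120 + 4.72×67 = 322.92 + 778.72 + 1077 + 373.2 + 316.24 = 2868.08
ΣP(2002)·Q(2008) = 1.22×207 + 2.47×248 + 10.39×75 + 2.24×120 + 3.50×67 = 252.54 + 612.56 + 779.25 + 268.8 + 234.5 = 2147.65
Index = 2868.08 / 2147.65 × 100 = 133.5450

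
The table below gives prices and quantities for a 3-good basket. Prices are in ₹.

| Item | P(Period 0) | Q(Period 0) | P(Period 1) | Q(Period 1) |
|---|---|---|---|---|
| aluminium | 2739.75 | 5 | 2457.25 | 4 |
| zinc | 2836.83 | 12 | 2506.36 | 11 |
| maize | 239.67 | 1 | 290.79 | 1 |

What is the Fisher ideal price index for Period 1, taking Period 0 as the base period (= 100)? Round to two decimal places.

Laspeyres component (base-period weights):
ΣP(Period 1)Q(Period 0) = 2457.25×5 + 2506.36×12 + 290.79×1 = 12286.25 + 30076.32 + 290.79 = 42653.36
ΣP(Period 0)Q(Period 0) = 2739.75×5 + 2836.83×12 + 239.67×1 = 13698.75 + 34041.96 + 239.67 = 47980.38
L = 42653.36 / 47980.38 × 100 = 88.8975
Paasche component (current-period weights):
ΣP(Period 1)Q(Period 1) = 2457.25×4 + 2506.36×11 + 290.79×1 = 9829 + 27569.96 + 290.79 = 37689.75
ΣP(Period 0)Q(Period 1) = 2739.75×4 + 2836.83×11 + 239.67×1 = 10959 + 31205.13 + 239.67 = 42403.8
P = 37689.75 / 42403.8 × 100 = 88.8830
Fisher = √(L × P) = √(88.8975 × 88.8830) = 88.8902

88.89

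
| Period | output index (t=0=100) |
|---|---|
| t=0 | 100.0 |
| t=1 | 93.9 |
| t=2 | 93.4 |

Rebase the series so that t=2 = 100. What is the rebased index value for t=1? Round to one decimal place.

Rebased(t=1) = 93.9 / 93.4 × 100 = 100.5353

100.5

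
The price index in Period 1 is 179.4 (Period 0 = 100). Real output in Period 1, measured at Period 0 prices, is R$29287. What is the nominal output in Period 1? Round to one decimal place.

Nominal = Real × (Index/100) = 29287 × (179.4/100)
        = 29287 × 1.794 = 52540.8780

52540.9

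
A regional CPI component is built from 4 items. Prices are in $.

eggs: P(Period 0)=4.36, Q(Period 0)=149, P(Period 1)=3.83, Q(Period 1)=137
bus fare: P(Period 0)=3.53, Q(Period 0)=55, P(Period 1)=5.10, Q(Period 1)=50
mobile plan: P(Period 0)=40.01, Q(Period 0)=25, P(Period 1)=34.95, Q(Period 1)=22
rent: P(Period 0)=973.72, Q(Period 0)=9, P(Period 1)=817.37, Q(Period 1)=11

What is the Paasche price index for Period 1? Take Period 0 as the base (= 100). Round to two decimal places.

Paasche price index uses current-period quantities as weights.
ΣP(Period 1)·Q(Period 1) = 3.83×137 + 5.10×50 + 34.95×22 + 817.37×11 = 524.71 + 255 + 768.9 + 8991.07 = 10539.68
ΣP(Period 0)·Q(Period 1) = 4.36×137 + 3.53×50 + 40.01×22 + 973.72×11 = 597.32 + 176.5 + 880.22 + 10710.92 = 12364.96
Index = 10539.68 / 12364.96 × 100 = 85.2383

85.24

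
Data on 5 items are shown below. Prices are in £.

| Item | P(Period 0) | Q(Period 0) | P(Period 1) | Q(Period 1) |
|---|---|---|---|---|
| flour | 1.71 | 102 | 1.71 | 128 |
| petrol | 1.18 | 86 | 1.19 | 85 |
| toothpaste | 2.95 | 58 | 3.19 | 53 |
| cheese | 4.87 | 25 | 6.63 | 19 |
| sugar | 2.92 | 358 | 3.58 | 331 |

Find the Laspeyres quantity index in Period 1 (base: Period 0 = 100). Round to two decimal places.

Laspeyres quantity index uses base-period prices as weights.
ΣP(Period 0)·Q(Period 1) = 1.71×128 + 1.18×85 + 2.95×53 + 4.87×19 + 2.92×331 = 218.88 + 100.3 + 156.35 + 92.53 + 966.52 = 1534.58
ΣP(Period 0)·Q(Period 0) = 1.71×102 + 1.18×86 + 2.95×58 + 4.87×25 + 2.92×358 = 174.42 + 101.48 + 171.1 + 121.75 + 1045.36 = 1614.11
Index = 1534.58 / 1614.11 × 100 = 95.0728

95.07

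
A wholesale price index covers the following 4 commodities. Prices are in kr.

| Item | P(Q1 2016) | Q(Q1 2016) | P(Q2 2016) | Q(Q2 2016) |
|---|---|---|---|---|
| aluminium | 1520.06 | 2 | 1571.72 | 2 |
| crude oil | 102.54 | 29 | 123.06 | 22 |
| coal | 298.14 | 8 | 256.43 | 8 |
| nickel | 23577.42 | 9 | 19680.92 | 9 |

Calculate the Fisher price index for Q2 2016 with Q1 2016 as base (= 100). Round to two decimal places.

Laspeyres component (base-period weights):
ΣP(Q2 2016)Q(Q1 2016) = 1571.72×2 + 123.06×29 + 256.43×8 + 19680.92×9 = 3143.44 + 3568.74 + 2051.44 + 177128.28 = 185891.9
ΣP(Q1 2016)Q(Q1 2016) = 1520.06×2 + 102.54×29 + 298.14×8 + 23577.42×9 = 3040.12 + 2973.66 + 2385.12 + 212196.78 = 220595.68
L = 185891.9 / 220595.68 × 100 = 84.2682
Paasche component (current-period weights):
ΣP(Q2 2016)Q(Q2 2016) = 1571.72×2 + 123.06×22 + 256.43×8 + 19680.92×9 = 3143.44 + 2707.32 + 2051.44 + 177128.28 = 185030.48
ΣP(Q1 2016)Q(Q2 2016) = 1520.06×2 + 102.54×22 + 298.14×8 + 23577.42×9 = 3040.12 + 2255.88 + 2385.12 + 212196.78 = 219877.9
P = 185030.48 / 219877.9 × 100 = 84.1515
Fisher = √(L × P) = √(84.2682 × 84.1515) = 84.2098

84.21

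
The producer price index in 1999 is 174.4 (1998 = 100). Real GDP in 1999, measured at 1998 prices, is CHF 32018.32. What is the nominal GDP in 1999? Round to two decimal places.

Nominal = Real × (Index/100) = 32018.32 × (174.4/100)
        = 32018.32 × 1.744 = 55839.9501

55839.95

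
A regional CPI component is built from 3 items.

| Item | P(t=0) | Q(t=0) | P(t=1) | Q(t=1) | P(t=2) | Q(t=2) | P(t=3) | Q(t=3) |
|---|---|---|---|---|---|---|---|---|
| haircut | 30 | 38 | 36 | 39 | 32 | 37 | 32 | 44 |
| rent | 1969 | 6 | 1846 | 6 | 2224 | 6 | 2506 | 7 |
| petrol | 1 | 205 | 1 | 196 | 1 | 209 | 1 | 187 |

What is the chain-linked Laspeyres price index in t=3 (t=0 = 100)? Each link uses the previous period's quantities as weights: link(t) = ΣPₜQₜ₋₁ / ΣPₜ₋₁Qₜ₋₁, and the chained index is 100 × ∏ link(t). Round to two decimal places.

Link t=0→t=1:
ΣP(t=1)Q(t=0) = 36×38 + 1846×6 + 1×205 = 1368 + 11076 + 205 = 12649
ΣP(t=0)Q(t=0) = 30×38 + 1969×6 + 1×205 = 1140 + 11814 + 205 = 13159
link = 12649/13159 = 0.961243
Link t=1→t=2:
ΣP(t=2)Q(t=1) = 32×39 + 2224×6 + 1×196 = 1248 + 13344 + 196 = 14788
ΣP(t=1)Q(t=1) = 36×39 + 1846×6 + 1×196 = 1404 + 11076 + 196 = 12676
link = 14788/12676 = 1.166614
Link t=2→t=3:
ΣP(t=3)Q(t=2) = 32×37 + 2506×6 + 1×209 = 1184 + 15036 + 209 = 16429
ΣP(t=2)Q(t=2) = 32×37 + 2224×6 + 1×209 = 1184 + 13344 + 209 = 14737
link = 16429/14737 = 1.114813
Chained index = 100 × 0.961243 × 1.166614 × 1.114813 = 125.0151

125.02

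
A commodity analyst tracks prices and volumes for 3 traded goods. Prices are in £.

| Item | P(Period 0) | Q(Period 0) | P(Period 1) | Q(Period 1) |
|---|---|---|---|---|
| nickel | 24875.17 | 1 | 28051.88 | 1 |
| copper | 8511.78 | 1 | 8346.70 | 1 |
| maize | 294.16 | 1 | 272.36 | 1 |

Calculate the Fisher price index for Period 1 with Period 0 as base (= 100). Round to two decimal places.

108.88

Laspeyres component (base-period weights):
ΣP(Period 1)Q(Period 0) = 28051.88×1 + 8346.70×1 + 272.36×1 = 28051.88 + 8346.7 + 272.36 = 36670.94
ΣP(Period 0)Q(Period 0) = 24875.17×1 + 8511.78×1 + 294.16×1 = 24875.17 + 8511.78 + 294.16 = 33681.11
L = 36670.94 / 33681.11 × 100 = 108.8769
Paasche component (current-period weights):
ΣP(Period 1)Q(Period 1) = 28051.88×1 + 8346.70×1 + 272.36×1 = 28051.88 + 8346.7 + 272.36 = 36670.94
ΣP(Period 0)Q(Period 1) = 24875.17×1 + 8511.78×1 + 294.16×1 = 24875.17 + 8511.78 + 294.16 = 33681.11
P = 36670.94 / 33681.11 × 100 = 108.8769
Fisher = √(L × P) = √(108.8769 × 108.8769) = 108.8769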